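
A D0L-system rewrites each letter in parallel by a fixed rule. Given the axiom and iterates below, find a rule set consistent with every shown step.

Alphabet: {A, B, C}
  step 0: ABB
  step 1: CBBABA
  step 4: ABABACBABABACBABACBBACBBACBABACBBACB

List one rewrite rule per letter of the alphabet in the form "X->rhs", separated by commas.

A->CB, B->BA, C->A

  step 0 ⇒ step 1: ABB ⇒ CB·BA·BA
    A ↦ CB
    B ↦ BA
    C ↦ A  (constrained at step 1)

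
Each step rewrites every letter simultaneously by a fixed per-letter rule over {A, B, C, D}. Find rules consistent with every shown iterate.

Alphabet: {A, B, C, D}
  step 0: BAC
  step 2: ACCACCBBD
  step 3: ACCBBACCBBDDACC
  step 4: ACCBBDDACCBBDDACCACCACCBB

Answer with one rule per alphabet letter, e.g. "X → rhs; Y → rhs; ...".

A->ACC, B->D, C->B, D->ACC

  step 3 ⇒ step 4: ACCBBACCBBDDACC ⇒ ACC·B·B·D·D·ACC·B·B·D·D·ACC·ACC·ACC·B·B
    A ↦ ACC
    B ↦ D
    C ↦ B
    D ↦ ACC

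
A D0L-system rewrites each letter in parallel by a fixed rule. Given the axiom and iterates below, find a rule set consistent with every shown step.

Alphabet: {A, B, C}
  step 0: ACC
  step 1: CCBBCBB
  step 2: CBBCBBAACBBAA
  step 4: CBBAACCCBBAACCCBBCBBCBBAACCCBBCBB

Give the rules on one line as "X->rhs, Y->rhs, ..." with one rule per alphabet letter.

A->C, B->A, C->CBB

  step 1 ⇒ step 2: CCBBCBB ⇒ CBB·CBB·A·A·CBB·A·A
    B ↦ A
    C ↦ CBB
  step 0 ⇒ step 1: ACC ⇒ C·CBB·CBB
    A ↦ C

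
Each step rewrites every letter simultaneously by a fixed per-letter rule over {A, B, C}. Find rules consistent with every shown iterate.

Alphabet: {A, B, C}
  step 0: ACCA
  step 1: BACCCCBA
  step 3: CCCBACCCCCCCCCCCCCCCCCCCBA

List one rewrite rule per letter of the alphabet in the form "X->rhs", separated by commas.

A->BA, B->C, C->CC

  step 0 ⇒ step 1: ACCA ⇒ BA·CC·CC·BA
    A ↦ BA
    C ↦ CC
    B ↦ C  (constrained at step 1)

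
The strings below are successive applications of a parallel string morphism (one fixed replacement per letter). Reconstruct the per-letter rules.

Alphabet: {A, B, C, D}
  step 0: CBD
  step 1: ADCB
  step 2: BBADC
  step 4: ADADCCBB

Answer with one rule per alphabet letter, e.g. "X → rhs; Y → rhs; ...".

  step 1 ⇒ step 2: ADCB ⇒ B·B·AD·C
    A ↦ B
    B ↦ C
    C ↦ AD
    D ↦ B

A->B, B->C, C->AD, D->B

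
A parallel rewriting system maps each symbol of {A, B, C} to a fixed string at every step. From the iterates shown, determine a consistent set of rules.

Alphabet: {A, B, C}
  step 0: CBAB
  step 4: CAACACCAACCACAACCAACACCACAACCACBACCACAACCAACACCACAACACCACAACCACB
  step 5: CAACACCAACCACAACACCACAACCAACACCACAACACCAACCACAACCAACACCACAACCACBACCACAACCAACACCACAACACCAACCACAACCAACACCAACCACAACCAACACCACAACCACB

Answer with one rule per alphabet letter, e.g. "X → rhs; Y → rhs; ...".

A->AC, B->CB, C->CA

  step 4 ⇒ step 5: CAACACCAACCACAACCAACACCACAACCACBACCACAACCAACACCACAACACCACAACCACB ⇒ CA·AC·AC·CA·AC·CA·CA·AC·AC·CA·CA·AC·CA·AC·AC·CA·CA·AC·AC·CA·AC·CA·CA·AC·CA·AC·AC·CA·CA·AC·CA·CB·AC·CA·CA·AC·CA·AC·AC·CA·CA·AC·AC·CA·AC·CA·CA·AC·CA·AC·AC·CA·AC·CA·CA·AC·CA·AC·AC·CA·CA·AC·CA·CB
    A ↦ AC
    B ↦ CB
    C ↦ CA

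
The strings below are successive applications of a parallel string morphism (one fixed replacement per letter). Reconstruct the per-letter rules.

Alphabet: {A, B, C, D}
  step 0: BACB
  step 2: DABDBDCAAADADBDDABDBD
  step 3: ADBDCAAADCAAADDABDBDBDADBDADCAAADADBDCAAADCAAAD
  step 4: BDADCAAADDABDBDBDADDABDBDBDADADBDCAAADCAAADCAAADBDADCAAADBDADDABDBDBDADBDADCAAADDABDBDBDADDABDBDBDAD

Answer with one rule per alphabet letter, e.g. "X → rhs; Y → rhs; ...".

A->BD, B->CAA, C->DA, D->AD

  step 3 ⇒ step 4: ADBDCAAADCAAADDABDBDBDADBDADCAAADADBDCAAADCAAAD ⇒ BD·AD·CAA·AD·DA·BD·BD·BD·AD·DA·BD·BD·BD·AD·AD·BD·CAA·AD·CAA·AD·CAA·AD·BD·AD·CAA·AD·BD·AD·DA·BD·BD·BD·AD·BD·AD·CAA·AD·DA·BD·BD·BD·AD·DA·BD·BD·BD·AD
    A ↦ BD
    B ↦ CAA
    C ↦ DA
    D ↦ AD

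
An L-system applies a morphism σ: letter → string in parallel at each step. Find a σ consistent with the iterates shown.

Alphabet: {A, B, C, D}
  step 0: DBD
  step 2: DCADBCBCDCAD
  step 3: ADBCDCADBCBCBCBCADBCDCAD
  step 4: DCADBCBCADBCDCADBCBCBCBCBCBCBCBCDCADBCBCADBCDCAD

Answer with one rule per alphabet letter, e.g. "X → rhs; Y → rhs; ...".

  step 3 ⇒ step 4: ADBCDCADBCBCBCBCADBCDCAD ⇒ DC·AD·BC·BC·AD·BC·DC·AD·BC·BC·BC·BC·BC·BC·BC·BC·DC·AD·BC·BC·AD·BC·DC·AD
    A ↦ DC
    B ↦ BC
    C ↦ BC
    D ↦ AD

A->DC, B->BC, C->BC, D->AD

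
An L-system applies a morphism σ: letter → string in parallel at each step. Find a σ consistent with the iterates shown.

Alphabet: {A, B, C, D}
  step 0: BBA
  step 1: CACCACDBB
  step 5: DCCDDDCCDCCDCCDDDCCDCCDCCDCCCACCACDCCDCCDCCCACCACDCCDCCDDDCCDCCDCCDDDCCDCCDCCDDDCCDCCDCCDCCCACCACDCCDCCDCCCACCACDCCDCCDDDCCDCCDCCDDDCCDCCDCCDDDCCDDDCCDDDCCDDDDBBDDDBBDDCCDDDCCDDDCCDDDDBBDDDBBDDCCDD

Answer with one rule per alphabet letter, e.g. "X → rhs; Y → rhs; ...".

  step 0 ⇒ step 1: BBA ⇒ CAC·CAC·DBB
    A ↦ DBB
    B ↦ CAC
    C ↦ D  (constrained at step 1)
    D ↦ DCC  (constrained at step 1)

A->DBB, B->CAC, C->D, D->DCC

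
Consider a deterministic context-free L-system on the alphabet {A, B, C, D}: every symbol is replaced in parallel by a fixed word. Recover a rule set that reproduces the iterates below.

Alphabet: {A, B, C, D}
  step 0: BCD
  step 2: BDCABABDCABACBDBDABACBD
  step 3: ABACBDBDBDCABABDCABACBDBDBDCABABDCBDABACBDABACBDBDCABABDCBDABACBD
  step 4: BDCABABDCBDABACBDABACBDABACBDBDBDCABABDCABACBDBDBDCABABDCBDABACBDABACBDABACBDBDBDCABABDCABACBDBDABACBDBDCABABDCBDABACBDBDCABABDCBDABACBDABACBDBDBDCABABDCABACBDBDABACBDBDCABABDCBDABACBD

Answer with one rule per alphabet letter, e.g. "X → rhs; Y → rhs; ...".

A->BDC, B->ABA, C->BD, D->CBD

  step 3 ⇒ step 4: ABACBDBDBDCABABDCABACBDBDBDCABABDCBDABACBDABACBDBDCABABDCBDABACBD ⇒ BDC·ABA·BDC·BD·ABA·CBD·ABA·CBD·ABA·CBD·BD·BDC·ABA·BDC·ABA·CBD·BD·BDC·ABA·BDC·BD·ABA·CBD·ABA·CBD·ABA·CBD·BD·BDC·ABA·BDC·ABA·CBD·BD·ABA·CBD·BDC·ABA·BDC·BD·ABA·CBD·BDC·ABA·BDC·BD·ABA·CBD·ABA·CBD·BD·BDC·ABA·BDC·ABA·CBD·BD·ABA·CBD·BDC·ABA·BDC·BD·ABA·CBD
    A ↦ BDC
    B ↦ ABA
    C ↦ BD
    D ↦ CBD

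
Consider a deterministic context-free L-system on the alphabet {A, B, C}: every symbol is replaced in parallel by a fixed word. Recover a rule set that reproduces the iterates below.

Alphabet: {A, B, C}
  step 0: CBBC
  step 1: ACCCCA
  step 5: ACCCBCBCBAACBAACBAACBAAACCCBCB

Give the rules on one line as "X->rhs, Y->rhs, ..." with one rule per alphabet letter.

  step 0 ⇒ step 1: CBBC ⇒ A·CC·CC·A
    B ↦ CC
    C ↦ A
    A ↦ CB  (constrained at step 1)

A->CB, B->CC, C->A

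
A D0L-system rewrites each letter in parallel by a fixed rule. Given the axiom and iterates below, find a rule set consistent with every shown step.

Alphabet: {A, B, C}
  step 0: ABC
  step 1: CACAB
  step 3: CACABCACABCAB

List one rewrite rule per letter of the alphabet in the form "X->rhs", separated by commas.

A->C, B->AC, C->AB

  step 0 ⇒ step 1: ABC ⇒ C·AC·AB
    A ↦ C
    B ↦ AC
    C ↦ AB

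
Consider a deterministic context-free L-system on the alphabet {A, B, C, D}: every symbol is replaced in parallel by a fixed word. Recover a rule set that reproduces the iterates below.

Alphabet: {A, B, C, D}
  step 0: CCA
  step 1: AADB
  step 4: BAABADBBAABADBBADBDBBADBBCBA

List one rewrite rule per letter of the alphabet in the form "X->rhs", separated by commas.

A->DB, B->BA, C->A, D->BC

  step 0 ⇒ step 1: CCA ⇒ A·A·DB
    A ↦ DB
    C ↦ A
    B ↦ BA  (constrained at step 1)
    D ↦ BC  (constrained at step 1)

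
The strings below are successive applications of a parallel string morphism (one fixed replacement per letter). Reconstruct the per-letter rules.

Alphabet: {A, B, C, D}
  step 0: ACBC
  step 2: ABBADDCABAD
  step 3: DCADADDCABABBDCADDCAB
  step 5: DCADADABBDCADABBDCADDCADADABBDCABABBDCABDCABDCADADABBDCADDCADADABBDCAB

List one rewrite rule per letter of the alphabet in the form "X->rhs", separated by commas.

  step 2 ⇒ step 3: ABBADDCABAD ⇒ DC·AD·AD·DC·AB·AB·B·DC·AD·DC·AB
    A ↦ DC
    B ↦ AD
    C ↦ B
    D ↦ AB

A->DC, B->AD, C->B, D->AB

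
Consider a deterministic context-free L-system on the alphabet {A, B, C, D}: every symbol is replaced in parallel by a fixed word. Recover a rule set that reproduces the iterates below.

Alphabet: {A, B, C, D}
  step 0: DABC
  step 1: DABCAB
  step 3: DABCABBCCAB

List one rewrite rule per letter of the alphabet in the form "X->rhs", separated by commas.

  step 0 ⇒ step 1: DABC ⇒ DA·B·C·AB
    A ↦ B
    B ↦ C
    C ↦ AB
    D ↦ DA

A->B, B->C, C->AB, D->DA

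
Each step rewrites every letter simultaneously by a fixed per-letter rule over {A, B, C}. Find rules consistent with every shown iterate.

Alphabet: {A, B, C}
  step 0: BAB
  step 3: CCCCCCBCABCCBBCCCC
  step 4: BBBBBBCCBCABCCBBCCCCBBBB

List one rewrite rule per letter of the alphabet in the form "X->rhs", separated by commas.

A->CAB, B->CC, C->B

  step 3 ⇒ step 4: CCCCCCBCABCCBBCCCC ⇒ B·B·B·B·B·B·CC·B·CAB·CC·B·B·CC·CC·B·B·B·B
    A ↦ CAB
    B ↦ CC
    C ↦ B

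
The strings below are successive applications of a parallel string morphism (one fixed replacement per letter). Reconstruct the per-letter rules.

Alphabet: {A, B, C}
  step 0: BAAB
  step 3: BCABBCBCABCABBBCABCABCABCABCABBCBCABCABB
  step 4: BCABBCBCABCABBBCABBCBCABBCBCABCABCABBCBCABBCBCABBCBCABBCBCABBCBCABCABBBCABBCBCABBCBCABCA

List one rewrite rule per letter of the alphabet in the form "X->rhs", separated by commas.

A->C, B->BCA, C->BB

  step 3 ⇒ step 4: BCABBCBCABCABBBCABCABCABCABCABBCBCABCABB ⇒ BCA·BB·C·BCA·BCA·BB·BCA·BB·C·BCA·BB·C·BCA·BCA·BCA·BB·C·BCA·BB·C·BCA·BB·C·BCA·BB·C·BCA·BB·C·BCA·BCA·BB·BCA·BB·C·BCA·BB·C·BCA·BCA
    A ↦ C
    B ↦ BCA
    C ↦ BB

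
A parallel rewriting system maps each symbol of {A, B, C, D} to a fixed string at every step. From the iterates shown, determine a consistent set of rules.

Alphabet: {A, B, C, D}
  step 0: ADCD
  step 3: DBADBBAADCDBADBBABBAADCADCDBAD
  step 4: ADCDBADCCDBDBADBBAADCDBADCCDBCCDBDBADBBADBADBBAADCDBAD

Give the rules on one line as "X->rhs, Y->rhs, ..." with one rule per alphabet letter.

A->DB, B->C, C->BBA, D->AD

  step 3 ⇒ step 4: DBADBBAADCDBADBBABBAADCADCDBAD ⇒ AD·C·DB·AD·C·C·DB·DB·AD·BBA·AD·C·DB·AD·C·C·DB·C·C·DB·DB·AD·BBA·DB·AD·BBA·AD·C·DB·AD
    A ↦ DB
    B ↦ C
    C ↦ BBA
    D ↦ AD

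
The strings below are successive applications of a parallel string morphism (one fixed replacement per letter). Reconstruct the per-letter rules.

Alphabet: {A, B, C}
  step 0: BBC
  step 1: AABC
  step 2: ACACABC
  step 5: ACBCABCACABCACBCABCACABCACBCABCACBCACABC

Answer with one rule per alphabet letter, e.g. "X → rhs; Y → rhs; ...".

  step 1 ⇒ step 2: AABC ⇒ AC·AC·A·BC
    A ↦ AC
    B ↦ A
    C ↦ BC

A->AC, B->A, C->BC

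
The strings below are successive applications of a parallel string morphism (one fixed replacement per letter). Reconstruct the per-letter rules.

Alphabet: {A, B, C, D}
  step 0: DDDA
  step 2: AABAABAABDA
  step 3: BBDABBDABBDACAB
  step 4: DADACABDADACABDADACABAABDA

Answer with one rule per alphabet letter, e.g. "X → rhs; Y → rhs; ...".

A->B, B->DA, C->AA, D->CA

  step 3 ⇒ step 4: BBDABBDABBDACAB ⇒ DA·DA·CA·B·DA·DA·CA·B·DA·DA·CA·B·AA·B·DA
    A ↦ B
    B ↦ DA
    C ↦ AA
    D ↦ CA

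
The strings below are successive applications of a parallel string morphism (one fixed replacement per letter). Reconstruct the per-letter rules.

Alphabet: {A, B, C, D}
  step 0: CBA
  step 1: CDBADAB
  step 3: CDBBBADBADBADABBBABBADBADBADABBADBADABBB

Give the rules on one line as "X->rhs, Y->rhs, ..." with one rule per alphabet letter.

A->AB, B->BAD, C->CD, D->BB

  step 0 ⇒ step 1: CBA ⇒ CD·BAD·AB
    A ↦ AB
    B ↦ BAD
    C ↦ CD
    D ↦ BB  (constrained at step 1)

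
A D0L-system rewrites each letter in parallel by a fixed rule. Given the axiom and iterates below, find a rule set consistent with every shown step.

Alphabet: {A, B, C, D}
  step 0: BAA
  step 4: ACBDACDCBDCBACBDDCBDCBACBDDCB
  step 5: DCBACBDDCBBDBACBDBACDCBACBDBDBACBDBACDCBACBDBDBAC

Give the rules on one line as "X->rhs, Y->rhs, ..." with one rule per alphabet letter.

A->DC, B->AC, C->B, D->BD

  step 4 ⇒ step 5: ACBDACDCBDCBACBDDCBDCBACBDDCB ⇒ DC·B·AC·BD·DC·B·BD·B·AC·BD·B·AC·DC·B·AC·BD·BD·B·AC·BD·B·AC·DC·B·AC·BD·BD·B·AC
    A ↦ DC
    B ↦ AC
    C ↦ B
    D ↦ BD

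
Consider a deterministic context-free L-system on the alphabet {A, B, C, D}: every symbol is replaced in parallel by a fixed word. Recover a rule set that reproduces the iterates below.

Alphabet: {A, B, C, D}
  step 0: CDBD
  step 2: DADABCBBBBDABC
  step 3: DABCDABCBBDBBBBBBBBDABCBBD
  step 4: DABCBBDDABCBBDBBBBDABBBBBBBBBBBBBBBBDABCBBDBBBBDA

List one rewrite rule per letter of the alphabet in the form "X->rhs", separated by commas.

  step 3 ⇒ step 4: DABCDABCBBDBBBBBBBBDABCBBD ⇒ DA·BC·BB·D·DA·BC·BB·D·BB·BB·DA·BB·BB·BB·BB·BB·BB·BB·BB·DA·BC·BB·D·BB·BB·DA
    A ↦ BC
    B ↦ BB
    C ↦ D
    D ↦ DA

A->BC, B->BB, C->D, D->DA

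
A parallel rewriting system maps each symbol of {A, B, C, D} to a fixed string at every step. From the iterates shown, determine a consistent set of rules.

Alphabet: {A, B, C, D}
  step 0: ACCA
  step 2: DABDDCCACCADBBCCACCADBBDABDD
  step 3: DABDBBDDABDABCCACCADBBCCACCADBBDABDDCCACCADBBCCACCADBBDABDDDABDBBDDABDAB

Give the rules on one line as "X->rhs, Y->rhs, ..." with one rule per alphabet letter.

A->DBB, B->D, C->CCA, D->DAB

  step 2 ⇒ step 3: DABDDCCACCADBBCCACCADBBDABDD ⇒ DAB·DBB·D·DAB·DAB·CCA·CCA·DBB·CCA·CCA·DBB·DAB·D·D·CCA·CCA·DBB·CCA·CCA·DBB·DAB·D·D·DAB·DBB·D·DAB·DAB
    A ↦ DBB
    B ↦ D
    C ↦ CCA
    D ↦ DAB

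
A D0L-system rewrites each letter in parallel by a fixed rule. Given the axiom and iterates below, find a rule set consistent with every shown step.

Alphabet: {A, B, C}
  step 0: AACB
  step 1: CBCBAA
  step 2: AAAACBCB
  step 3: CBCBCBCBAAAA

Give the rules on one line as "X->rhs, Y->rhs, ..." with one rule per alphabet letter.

A->CB, B->A, C->A

  step 2 ⇒ step 3: AAAACBCB ⇒ CB·CB·CB·CB·A·A·A·A
    A ↦ CB
    B ↦ A
    C ↦ A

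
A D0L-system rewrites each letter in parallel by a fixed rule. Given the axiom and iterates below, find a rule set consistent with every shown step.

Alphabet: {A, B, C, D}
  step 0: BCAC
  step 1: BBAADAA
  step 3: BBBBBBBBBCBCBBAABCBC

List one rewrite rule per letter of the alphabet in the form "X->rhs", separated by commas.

A->D, B->BB, C->AA, D->BC

  step 0 ⇒ step 1: BCAC ⇒ BB·AA·D·AA
    A ↦ D
    B ↦ BB
    C ↦ AA
    D ↦ BC  (constrained at step 1)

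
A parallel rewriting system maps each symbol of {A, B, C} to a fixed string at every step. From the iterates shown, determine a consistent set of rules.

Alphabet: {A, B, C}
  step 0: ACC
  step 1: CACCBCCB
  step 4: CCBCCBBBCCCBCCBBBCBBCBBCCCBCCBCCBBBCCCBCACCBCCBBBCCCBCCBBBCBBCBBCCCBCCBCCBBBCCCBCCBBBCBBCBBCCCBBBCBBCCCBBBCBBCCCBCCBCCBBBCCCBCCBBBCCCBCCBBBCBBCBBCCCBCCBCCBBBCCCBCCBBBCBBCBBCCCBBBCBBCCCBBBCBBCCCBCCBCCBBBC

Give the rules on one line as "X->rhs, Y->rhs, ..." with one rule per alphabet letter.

A->CA, B->BBC, C->CCB

  step 0 ⇒ step 1: ACC ⇒ CA·CCB·CCB
    A ↦ CA
    C ↦ CCB
    B ↦ BBC  (constrained at step 1)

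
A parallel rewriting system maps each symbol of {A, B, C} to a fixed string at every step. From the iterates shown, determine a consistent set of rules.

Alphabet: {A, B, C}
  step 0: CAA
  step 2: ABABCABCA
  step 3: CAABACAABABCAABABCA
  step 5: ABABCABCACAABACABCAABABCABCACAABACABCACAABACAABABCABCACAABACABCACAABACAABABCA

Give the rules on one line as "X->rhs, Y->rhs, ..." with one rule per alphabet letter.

  step 2 ⇒ step 3: ABABCABCA ⇒ CA·ABA·CA·ABA·B·CA·ABA·B·CA
    A ↦ CA
    B ↦ ABA
    C ↦ B

A->CA, B->ABA, C->B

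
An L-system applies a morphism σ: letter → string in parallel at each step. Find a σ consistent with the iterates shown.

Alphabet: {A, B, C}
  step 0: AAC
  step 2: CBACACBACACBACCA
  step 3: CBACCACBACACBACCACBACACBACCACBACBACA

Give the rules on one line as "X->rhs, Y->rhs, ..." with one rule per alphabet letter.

A->CA, B->C, C->CBA

  step 2 ⇒ step 3: CBACACBACACBACCA ⇒ CBA·C·CA·CBA·CA·CBA·C·CA·CBA·CA·CBA·C·CA·CBA·CBA·CA
    A ↦ CA
    B ↦ C
    C ↦ CBA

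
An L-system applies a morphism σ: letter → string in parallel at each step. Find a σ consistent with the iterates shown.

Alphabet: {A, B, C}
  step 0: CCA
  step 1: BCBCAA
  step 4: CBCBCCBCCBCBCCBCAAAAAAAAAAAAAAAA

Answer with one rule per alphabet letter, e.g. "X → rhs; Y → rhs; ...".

  step 0 ⇒ step 1: CCA ⇒ BC·BC·AA
    A ↦ AA
    C ↦ BC
    B ↦ C  (constrained at step 1)

A->AA, B->C, C->BC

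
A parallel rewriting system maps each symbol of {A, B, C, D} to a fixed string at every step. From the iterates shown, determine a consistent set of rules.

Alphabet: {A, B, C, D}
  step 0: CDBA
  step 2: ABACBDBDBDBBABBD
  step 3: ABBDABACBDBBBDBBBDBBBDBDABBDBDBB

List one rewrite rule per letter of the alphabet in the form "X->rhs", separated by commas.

  step 2 ⇒ step 3: ABACBDBDBDBBABBD ⇒ AB·BD·AB·AC·BD·BB·BD·BB·BD·BB·BD·BD·AB·BD·BD·BB
    A ↦ AB
    B ↦ BD
    C ↦ AC
    D ↦ BB

A->AB, B->BD, C->AC, D->BB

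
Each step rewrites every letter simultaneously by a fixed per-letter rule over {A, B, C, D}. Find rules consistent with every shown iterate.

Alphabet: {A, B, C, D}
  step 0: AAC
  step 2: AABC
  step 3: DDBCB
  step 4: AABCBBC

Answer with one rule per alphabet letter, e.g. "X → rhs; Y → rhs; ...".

  step 3 ⇒ step 4: DDBCB ⇒ A·A·BC·B·BC
    B ↦ BC
    C ↦ B
    D ↦ A
  step 2 ⇒ step 3: AABC ⇒ D·D·BC·B
    A ↦ D

A->D, B->BC, C->B, D->A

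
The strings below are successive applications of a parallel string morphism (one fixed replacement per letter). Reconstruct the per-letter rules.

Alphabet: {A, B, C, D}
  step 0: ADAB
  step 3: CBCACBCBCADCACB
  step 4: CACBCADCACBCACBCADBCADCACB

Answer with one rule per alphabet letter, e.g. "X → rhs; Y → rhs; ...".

A->D, B->CB, C->CA, D->B

  step 3 ⇒ step 4: CBCACBCBCADCACB ⇒ CA·CB·CA·D·CA·CB·CA·CB·CA·D·B·CA·D·CA·CB
    A ↦ D
    B ↦ CB
    C ↦ CA
    D ↦ B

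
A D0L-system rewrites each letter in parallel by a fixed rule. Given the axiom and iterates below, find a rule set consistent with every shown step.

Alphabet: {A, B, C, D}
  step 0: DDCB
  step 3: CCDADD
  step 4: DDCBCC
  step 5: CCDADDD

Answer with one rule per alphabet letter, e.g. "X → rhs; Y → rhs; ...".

  step 4 ⇒ step 5: DDCBCC ⇒ C·C·D·AD·D·D
    B ↦ AD
    C ↦ D
    D ↦ C
  step 3 ⇒ step 4: CCDADD ⇒ D·D·C·B·C·C
    A ↦ B

A->B, B->AD, C->D, D->C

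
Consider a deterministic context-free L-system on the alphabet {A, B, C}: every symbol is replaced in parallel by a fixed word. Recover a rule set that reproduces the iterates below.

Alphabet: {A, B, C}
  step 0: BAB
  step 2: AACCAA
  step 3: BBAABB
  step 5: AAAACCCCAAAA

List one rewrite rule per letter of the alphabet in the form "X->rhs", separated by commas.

  step 2 ⇒ step 3: AACCAA ⇒ B·B·A·A·B·B
    A ↦ B
    C ↦ A
    B ↦ CC  (constrained at step 0)

A->B, B->CC, C->A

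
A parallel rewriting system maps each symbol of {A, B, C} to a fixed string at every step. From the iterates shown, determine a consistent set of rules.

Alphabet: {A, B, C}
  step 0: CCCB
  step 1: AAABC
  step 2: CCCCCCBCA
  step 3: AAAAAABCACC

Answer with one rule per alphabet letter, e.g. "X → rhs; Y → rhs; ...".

  step 2 ⇒ step 3: CCCCCCBCA ⇒ A·A·A·A·A·A·BC·A·CC
    A ↦ CC
    B ↦ BC
    C ↦ A

A->CC, B->BC, C->A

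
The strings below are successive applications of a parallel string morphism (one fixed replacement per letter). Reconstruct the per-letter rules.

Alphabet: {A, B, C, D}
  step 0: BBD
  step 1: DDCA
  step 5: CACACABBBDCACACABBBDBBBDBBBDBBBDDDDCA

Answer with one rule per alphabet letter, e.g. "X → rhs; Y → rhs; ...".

A->BD, B->D, C->BB, D->CA

  step 0 ⇒ step 1: BBD ⇒ D·D·CA
    B ↦ D
    D ↦ CA
    A ↦ BD  (constrained at step 1)
    C ↦ BB  (constrained at step 1)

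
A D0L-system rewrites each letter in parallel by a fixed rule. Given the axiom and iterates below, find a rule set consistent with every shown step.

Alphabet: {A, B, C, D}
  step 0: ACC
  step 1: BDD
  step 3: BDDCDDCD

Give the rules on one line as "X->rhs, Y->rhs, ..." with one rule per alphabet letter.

A->B, B->AC, C->D, D->CD

  step 0 ⇒ step 1: ACC ⇒ B·D·D
    A ↦ B
    C ↦ D
    B ↦ AC  (constrained at step 1)
    D ↦ CD  (constrained at step 1)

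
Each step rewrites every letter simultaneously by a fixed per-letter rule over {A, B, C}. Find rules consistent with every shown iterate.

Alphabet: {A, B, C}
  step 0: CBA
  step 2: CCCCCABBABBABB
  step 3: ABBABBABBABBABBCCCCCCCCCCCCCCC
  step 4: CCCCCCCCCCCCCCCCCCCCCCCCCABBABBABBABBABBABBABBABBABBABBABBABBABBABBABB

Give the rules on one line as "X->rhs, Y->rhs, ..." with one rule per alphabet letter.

  step 3 ⇒ step 4: ABBABBABBABBABBCCCCCCCCCCCCCCC ⇒ C·CC·CC·C·CC·CC·C·CC·CC·C·CC·CC·C·CC·CC·ABB·ABB·ABB·ABB·ABB·ABB·ABB·ABB·ABB·ABB·ABB·ABB·ABB·ABB·ABB
    A ↦ C
    B ↦ CC
    C ↦ ABB

A->C, B->CC, C->ABB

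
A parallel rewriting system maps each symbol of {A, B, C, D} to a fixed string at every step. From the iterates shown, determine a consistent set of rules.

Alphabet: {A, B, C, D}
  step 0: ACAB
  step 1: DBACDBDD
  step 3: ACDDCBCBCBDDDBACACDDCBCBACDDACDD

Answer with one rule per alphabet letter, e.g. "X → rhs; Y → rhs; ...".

  step 0 ⇒ step 1: ACAB ⇒ DB·AC·DB·DD
    A ↦ DB
    B ↦ DD
    C ↦ AC
    D ↦ CB  (constrained at step 1)

A->DB, B->DD, C->AC, D->CB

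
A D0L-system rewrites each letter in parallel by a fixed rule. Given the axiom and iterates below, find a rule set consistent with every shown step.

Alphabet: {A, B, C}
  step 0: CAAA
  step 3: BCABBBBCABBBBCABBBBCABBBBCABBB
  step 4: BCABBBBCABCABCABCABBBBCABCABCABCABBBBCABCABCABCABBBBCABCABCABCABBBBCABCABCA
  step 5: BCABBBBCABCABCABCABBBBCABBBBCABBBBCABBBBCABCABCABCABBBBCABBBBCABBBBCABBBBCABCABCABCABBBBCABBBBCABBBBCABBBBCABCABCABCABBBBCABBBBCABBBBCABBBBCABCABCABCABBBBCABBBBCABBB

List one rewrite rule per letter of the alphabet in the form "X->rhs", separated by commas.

A->B, B->BCA, C->BB

  step 4 ⇒ step 5: BCABBBBCABCABCABCABBBBCABCABCABCABBBBCABCABCABCABBBBCABCABCABCABBBBCABCABCA ⇒ BCA·BB·B·BCA·BCA·BCA·BCA·BB·B·BCA·BB·B·BCA·BB·B·BCA·BB·B·BCA·BCA·BCA·BCA·BB·B·BCA·BB·B·BCA·BB·B·BCA·BB·B·BCA·BCA·BCA·BCA·BB·B·BCA·BB·B·BCA·BB·B·BCA·BB·B·BCA·BCA·BCA·BCA·BB·B·BCA·BB·B·BCA·BB·B·BCA·BB·B·BCA·BCA·BCA·BCA·BB·B·BCA·BB·B·BCA·BB·B
    A ↦ B
    B ↦ BCA
    C ↦ BB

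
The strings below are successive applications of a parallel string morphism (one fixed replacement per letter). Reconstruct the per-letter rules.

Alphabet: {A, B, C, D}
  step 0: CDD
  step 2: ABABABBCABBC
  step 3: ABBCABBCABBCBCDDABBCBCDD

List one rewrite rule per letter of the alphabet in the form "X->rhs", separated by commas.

A->AB, B->BC, C->DD, D->AB

  step 2 ⇒ step 3: ABABABBCABBC ⇒ AB·BC·AB·BC·AB·BC·BC·DD·AB·BC·BC·DD
    A ↦ AB
    B ↦ BC
    C ↦ DD
    D ↦ AB  (constrained at step 0)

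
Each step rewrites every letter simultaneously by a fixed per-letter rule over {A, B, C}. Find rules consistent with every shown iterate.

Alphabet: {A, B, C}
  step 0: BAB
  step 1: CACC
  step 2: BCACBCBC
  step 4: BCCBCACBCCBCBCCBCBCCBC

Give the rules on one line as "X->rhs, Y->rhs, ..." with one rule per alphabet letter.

A->AC, B->C, C->BC

  step 1 ⇒ step 2: CACC ⇒ BC·AC·BC·BC
    A ↦ AC
    C ↦ BC
  step 0 ⇒ step 1: BAB ⇒ C·AC·C
    B ↦ C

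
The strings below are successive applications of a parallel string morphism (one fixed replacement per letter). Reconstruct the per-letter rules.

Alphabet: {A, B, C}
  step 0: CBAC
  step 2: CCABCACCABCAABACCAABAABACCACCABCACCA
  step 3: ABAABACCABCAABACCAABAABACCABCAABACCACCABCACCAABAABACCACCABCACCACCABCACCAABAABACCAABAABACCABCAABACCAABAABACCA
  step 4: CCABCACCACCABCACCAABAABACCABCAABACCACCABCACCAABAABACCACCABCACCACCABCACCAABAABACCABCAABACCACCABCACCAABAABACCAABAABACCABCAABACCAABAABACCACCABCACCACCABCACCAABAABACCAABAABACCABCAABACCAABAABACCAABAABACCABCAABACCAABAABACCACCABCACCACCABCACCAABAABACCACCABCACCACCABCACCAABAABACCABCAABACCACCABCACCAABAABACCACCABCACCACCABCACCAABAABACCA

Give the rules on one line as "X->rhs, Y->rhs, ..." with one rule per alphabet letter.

A->CCA, B->BCA, C->ABA

  step 3 ⇒ step 4: ABAABACCABCAABACCAABAABACCABCAABACCACCABCACCAABAABACCACCABCACCACCABCACCAABAABACCAABAABACCABCAABACCAABAABACCA ⇒ CCA·BCA·CCA·CCA·BCA·CCA·ABA·ABA·CCA·BCA·ABA·CCA·CCA·BCA·CCA·ABA·ABA·CCA·CCA·BCA·CCA·CCA·BCA·CCA·ABA·ABA·CCA·BCA·ABA·CCA·CCA·BCA·CCA·ABA·ABA·CCA·ABA·ABA·CCA·BCA·ABA·CCA·ABA·ABA·CCA·CCA·BCA·CCA·CCA·BCA·CCA·ABA·ABA·CCA·ABA·ABA·CCA·BCA·ABA·CCA·ABA·ABA·CCA·ABA·ABA·CCA·BCA·ABA·CCA·ABA·ABA·CCA·CCA·BCA·CCA·CCA·BCA·CCA·ABA·ABA·CCA·CCA·BCA·CCA·CCA·BCA·CCA·ABA·ABA·CCA·BCA·ABA·CCA·CCA·BCA·CCA·ABA·ABA·CCA·CCA·BCA·CCA·CCA·BCA·CCA·ABA·ABA·CCA
    A ↦ CCA
    B ↦ BCA
    C ↦ ABA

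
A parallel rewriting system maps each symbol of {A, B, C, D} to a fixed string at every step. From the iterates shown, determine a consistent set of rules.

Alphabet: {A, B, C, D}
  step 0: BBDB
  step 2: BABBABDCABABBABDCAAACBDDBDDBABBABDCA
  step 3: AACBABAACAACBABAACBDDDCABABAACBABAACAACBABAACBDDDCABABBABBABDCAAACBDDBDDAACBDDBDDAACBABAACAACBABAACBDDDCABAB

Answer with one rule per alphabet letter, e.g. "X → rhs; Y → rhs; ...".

  step 2 ⇒ step 3: BABBABDCABABBABDCAAACBDDBDDBABBABDCA ⇒ AAC·BAB·AAC·AAC·BAB·AAC·BDD·DCA·BAB·AAC·BAB·AAC·AAC·BAB·AAC·BDD·DCA·BAB·BAB·BAB·DCA·AAC·BDD·BDD·AAC·BDD·BDD·AAC·BAB·AAC·AAC·BAB·AAC·BDD·DCA·BAB
    A ↦ BAB
    B ↦ AAC
    C ↦ DCA
    D ↦ BDD

A->BAB, B->AAC, C->DCA, D->BDD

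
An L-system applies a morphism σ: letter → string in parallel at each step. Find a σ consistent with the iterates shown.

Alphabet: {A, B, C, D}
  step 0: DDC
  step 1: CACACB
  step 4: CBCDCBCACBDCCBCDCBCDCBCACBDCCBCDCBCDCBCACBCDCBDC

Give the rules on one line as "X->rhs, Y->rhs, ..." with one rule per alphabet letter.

  step 0 ⇒ step 1: DDC ⇒ CA·CA·CB
    C ↦ CB
    D ↦ CA
    A ↦ DC  (constrained at step 1)
    B ↦ CD  (constrained at step 1)

A->DC, B->CD, C->CB, D->CA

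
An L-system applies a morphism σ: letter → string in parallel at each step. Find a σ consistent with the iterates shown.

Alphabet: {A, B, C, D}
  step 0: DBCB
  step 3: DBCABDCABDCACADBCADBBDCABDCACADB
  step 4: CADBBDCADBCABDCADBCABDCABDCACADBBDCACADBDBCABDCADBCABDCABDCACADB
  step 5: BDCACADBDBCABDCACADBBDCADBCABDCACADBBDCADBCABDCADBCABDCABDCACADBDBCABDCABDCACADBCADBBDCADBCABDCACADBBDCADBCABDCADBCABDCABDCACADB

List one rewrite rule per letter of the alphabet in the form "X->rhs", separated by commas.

  step 4 ⇒ step 5: CADBBDCADBCABDCADBCABDCABDCACADBBDCACADBDBCABDCADBCABDCABDCACADB ⇒ BD·CA·CA·DB·DB·CA·BD·CA·CA·DB·BD·CA·DB·CA·BD·CA·CA·DB·BD·CA·DB·CA·BD·CA·DB·CA·BD·CA·BD·CA·CA·DB·DB·CA·BD·CA·BD·CA·CA·DB·CA·DB·BD·CA·DB·CA·BD·CA·CA·DB·BD·CA·DB·CA·BD·CA·DB·CA·BD·CA·BD·CA·CA·DB
    A ↦ CA
    B ↦ DB
    C ↦ BD
    D ↦ CA

A->CA, B->DB, C->BD, D->CA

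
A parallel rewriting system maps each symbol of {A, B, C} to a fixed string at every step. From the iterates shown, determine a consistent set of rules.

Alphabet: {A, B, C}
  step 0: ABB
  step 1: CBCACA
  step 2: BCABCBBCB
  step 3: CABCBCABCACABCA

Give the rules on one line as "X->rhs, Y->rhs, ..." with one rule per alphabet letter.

  step 2 ⇒ step 3: BCABCBBCB ⇒ CA·B·CB·CA·B·CA·CA·B·CA
    A ↦ CB
    B ↦ CA
    C ↦ B

A->CB, B->CA, C->B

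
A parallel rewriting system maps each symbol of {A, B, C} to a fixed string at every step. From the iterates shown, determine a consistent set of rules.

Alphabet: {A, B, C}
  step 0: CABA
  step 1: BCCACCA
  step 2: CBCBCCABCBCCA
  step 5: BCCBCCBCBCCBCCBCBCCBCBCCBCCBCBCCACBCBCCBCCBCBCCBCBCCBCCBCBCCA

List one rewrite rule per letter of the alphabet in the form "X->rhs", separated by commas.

A->CA, B->C, C->BC

  step 1 ⇒ step 2: BCCACCA ⇒ C·BC·BC·CA·BC·BC·CA
    A ↦ CA
    B ↦ C
    C ↦ BC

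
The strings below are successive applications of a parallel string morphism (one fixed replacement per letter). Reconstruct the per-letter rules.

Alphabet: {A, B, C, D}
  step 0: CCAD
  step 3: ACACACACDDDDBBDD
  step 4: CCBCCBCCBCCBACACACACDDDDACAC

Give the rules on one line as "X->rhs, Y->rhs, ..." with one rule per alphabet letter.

  step 3 ⇒ step 4: ACACACACDDDDBBDD ⇒ CC·B·CC·B·CC·B·CC·B·AC·AC·AC·AC·DD·DD·AC·AC
    A ↦ CC
    B ↦ DD
    C ↦ B
    D ↦ AC

A->CC, B->DD, C->B, D->AC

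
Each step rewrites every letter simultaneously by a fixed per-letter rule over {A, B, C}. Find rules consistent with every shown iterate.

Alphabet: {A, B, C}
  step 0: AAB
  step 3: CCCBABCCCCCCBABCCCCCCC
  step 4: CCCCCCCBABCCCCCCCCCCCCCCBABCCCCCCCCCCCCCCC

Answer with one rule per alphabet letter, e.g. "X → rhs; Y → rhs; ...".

  step 3 ⇒ step 4: CCCBABCCCCCCBABCCCCCCC ⇒ CC·CC·CC·C·BAB·C·CC·CC·CC·CC·CC·CC·C·BAB·C·CC·CC·CC·CC·CC·CC·CC
    A ↦ BAB
    B ↦ C
    C ↦ CC

A->BAB, B->C, C->CC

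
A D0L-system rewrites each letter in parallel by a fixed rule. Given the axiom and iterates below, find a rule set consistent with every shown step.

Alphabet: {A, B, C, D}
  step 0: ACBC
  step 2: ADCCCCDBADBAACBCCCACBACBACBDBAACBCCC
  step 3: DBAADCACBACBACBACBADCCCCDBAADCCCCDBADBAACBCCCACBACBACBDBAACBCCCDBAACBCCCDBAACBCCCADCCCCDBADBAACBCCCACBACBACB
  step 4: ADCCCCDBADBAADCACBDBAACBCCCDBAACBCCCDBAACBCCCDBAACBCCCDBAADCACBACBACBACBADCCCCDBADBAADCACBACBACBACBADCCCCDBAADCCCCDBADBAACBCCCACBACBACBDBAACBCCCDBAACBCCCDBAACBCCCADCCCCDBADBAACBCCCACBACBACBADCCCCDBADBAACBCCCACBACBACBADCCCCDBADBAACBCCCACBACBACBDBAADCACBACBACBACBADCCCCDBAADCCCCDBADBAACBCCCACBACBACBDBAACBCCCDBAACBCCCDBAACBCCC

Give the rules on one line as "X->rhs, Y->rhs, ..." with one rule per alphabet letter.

A->DBA, B->CCC, C->ACB, D->ADC

  step 3 ⇒ step 4: DBAADCACBACBACBACBADCCCCDBAADCCCCDBADBAACBCCCACBACBACBDBAACBCCCDBAACBCCCDBAACBCCCADCCCCDBADBAACBCCCACBACBACB ⇒ ADC·CCC·DBA·DBA·ADC·ACB·DBA·ACB·CCC·DBA·ACB·CCC·DBA·ACB·CCC·DBA·ACB·CCC·DBA·ADC·ACB·ACB·ACB·ACB·ADC·CCC·DBA·DBA·ADC·ACB·ACB·ACB·ACB·ADC·CCC·DBA·ADC·CCC·DBA·DBA·ACB·CCC·ACB·ACB·ACB·DBA·ACB·CCC·DBA·ACB·CCC·DBA·ACB·CCC·ADC·CCC·DBA·DBA·ACB·CCC·ACB·ACB·ACB·ADC·CCC·DBA·DBA·ACB·CCC·ACB·ACB·ACB·ADC·CCC·DBA·DBA·ACB·CCC·ACB·ACB·ACB·DBA·ADC·ACB·ACB·ACB·ACB·ADC·CCC·DBA·ADC·CCC·DBA·DBA·ACB·CCC·ACB·ACB·ACB·DBA·ACB·CCC·DBA·ACB·CCC·DBA·ACB·CCC
    A ↦ DBA
    B ↦ CCC
    C ↦ ACB
    D ↦ ADC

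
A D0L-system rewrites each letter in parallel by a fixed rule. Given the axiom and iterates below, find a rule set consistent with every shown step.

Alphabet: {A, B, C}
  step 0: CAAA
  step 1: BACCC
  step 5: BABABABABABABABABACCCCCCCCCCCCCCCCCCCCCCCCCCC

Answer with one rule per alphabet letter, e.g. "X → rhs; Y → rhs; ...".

A->C, B->CC, C->BA

  step 0 ⇒ step 1: CAAA ⇒ BA·C·C·C
    A ↦ C
    C ↦ BA
    B ↦ CC  (constrained at step 1)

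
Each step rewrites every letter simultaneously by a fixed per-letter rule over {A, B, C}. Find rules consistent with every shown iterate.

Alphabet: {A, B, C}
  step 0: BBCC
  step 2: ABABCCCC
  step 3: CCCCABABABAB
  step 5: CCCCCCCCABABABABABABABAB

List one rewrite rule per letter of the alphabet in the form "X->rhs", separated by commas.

A->C, B->C, C->AB

  step 2 ⇒ step 3: ABABCCCC ⇒ C·C·C·C·AB·AB·AB·AB
    A ↦ C
    B ↦ C
    C ↦ AB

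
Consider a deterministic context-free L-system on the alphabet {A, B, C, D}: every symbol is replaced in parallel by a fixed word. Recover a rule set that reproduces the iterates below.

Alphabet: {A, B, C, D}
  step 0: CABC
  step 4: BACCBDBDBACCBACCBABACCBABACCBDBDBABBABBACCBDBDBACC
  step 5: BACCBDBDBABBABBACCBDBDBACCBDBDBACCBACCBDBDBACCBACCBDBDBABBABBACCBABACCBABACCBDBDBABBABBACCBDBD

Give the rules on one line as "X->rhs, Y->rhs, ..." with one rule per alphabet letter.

A->CC, B->BA, C->BD, D->B

  step 4 ⇒ step 5: BACCBDBDBACCBACCBABACCBABACCBDBDBABBABBACCBDBDBACC ⇒ BA·CC·BD·BD·BA·B·BA·B·BA·CC·BD·BD·BA·CC·BD·BD·BA·CC·BA·CC·BD·BD·BA·CC·BA·CC·BD·BD·BA·B·BA·B·BA·CC·BA·BA·CC·BA·BA·CC·BD·BD·BA·B·BA·B·BA·CC·BD·BD
    A ↦ CC
    B ↦ BA
    C ↦ BD
    D ↦ B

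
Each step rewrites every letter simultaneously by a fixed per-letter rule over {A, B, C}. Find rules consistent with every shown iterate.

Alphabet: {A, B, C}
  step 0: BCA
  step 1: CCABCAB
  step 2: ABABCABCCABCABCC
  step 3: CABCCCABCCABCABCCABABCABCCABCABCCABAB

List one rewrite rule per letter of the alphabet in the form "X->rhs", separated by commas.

A->CAB, B->CC, C->AB

  step 2 ⇒ step 3: ABABCABCCABCABCC ⇒ CAB·CC·CAB·CC·AB·CAB·CC·AB·AB·CAB·CC·AB·CAB·CC·AB·AB
    A ↦ CAB
    B ↦ CC
    C ↦ AB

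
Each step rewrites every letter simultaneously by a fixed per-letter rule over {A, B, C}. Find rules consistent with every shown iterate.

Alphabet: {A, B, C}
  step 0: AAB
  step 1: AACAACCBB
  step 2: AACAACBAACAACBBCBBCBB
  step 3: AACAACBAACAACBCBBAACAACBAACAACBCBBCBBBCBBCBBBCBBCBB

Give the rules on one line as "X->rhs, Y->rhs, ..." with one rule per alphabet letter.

  step 2 ⇒ step 3: AACAACBAACAACBBCBBCBB ⇒ AAC·AAC·B·AAC·AAC·B·CBB·AAC·AAC·B·AAC·AAC·B·CBB·CBB·B·CBB·CBB·B·CBB·CBB
    A ↦ AAC
    B ↦ CBB
    C ↦ B

A->AAC, B->CBB, C->B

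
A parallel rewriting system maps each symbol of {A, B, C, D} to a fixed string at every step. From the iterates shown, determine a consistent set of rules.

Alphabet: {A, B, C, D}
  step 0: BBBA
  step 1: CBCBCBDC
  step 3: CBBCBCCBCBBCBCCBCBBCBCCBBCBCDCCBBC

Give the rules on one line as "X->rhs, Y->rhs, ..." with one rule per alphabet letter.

  step 0 ⇒ step 1: BBBA ⇒ CB·CB·CB·DC
    A ↦ DC
    B ↦ CB
    C ↦ BC  (constrained at step 1)
    D ↦ CCA  (constrained at step 1)

A->DC, B->CB, C->BC, D->CCA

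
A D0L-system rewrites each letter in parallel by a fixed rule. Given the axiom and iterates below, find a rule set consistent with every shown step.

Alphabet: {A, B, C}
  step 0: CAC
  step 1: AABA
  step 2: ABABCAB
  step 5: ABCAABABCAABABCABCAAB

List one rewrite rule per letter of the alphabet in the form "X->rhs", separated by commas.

  step 1 ⇒ step 2: AABA ⇒ AB·AB·C·AB
    A ↦ AB
    B ↦ C
  step 0 ⇒ step 1: CAC ⇒ A·AB·A
    C ↦ A

A->AB, B->C, C->A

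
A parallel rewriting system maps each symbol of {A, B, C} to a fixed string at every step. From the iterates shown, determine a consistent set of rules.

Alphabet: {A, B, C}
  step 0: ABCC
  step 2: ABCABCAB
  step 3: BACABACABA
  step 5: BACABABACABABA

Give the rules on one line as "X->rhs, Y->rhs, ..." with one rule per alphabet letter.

  step 2 ⇒ step 3: ABCABCAB ⇒ B·A·CA·B·A·CA·B·A
    A ↦ B
    B ↦ A
    C ↦ CA

A->B, B->A, C->CA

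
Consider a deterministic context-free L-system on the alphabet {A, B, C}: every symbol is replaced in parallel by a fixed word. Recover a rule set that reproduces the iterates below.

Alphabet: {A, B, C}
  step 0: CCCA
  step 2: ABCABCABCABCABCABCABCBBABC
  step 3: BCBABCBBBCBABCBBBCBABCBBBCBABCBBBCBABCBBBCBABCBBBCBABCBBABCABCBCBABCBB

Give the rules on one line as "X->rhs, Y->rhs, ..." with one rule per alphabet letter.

A->BCB, B->ABC, C->BB

  step 2 ⇒ step 3: ABCABCABCABCABCABCABCBBABC ⇒ BCB·ABC·BB·BCB·ABC·BB·BCB·ABC·BB·BCB·ABC·BB·BCB·ABC·BB·BCB·ABC·BB·BCB·ABC·BB·ABC·ABC·BCB·ABC·BB
    A ↦ BCB
    B ↦ ABC
    C ↦ BB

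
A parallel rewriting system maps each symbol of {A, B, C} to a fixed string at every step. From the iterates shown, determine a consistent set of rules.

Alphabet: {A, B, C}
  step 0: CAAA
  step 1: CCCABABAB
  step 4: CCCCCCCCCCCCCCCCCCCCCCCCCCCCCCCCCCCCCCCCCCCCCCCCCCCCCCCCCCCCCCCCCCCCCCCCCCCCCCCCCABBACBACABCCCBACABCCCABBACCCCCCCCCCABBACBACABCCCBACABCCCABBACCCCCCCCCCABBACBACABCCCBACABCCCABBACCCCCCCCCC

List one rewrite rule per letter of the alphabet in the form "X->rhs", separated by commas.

A->AB, B->BAC, C->CCC

  step 0 ⇒ step 1: CAAA ⇒ CCC·AB·AB·AB
    A ↦ AB
    C ↦ CCC
    B ↦ BAC  (constrained at step 1)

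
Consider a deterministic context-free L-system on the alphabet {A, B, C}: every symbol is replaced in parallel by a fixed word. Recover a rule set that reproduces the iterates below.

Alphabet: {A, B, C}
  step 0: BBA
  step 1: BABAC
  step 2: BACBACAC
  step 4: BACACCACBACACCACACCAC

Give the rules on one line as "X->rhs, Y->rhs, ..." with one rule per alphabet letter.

  step 1 ⇒ step 2: BABAC ⇒ BA·C·BA·C·AC
    A ↦ C
    B ↦ BA
    C ↦ AC

A->C, B->BA, C->AC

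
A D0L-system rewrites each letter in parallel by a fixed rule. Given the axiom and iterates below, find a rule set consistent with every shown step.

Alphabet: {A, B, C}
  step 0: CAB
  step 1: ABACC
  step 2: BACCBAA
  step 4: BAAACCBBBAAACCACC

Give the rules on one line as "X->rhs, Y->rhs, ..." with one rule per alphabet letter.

A->B, B->ACC, C->A

  step 1 ⇒ step 2: ABACC ⇒ B·ACC·B·A·A
    A ↦ B
    B ↦ ACC
    C ↦ A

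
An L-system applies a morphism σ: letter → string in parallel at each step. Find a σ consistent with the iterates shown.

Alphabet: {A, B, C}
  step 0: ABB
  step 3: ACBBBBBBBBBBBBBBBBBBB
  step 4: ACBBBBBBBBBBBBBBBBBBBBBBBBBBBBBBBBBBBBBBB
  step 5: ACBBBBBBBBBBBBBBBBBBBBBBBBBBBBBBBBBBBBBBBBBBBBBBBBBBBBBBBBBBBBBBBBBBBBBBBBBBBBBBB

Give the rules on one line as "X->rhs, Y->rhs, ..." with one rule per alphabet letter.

  step 4 ⇒ step 5: ACBBBBBBBBBBBBBBBBBBBBBBBBBBBBBBBBBBBBBBB ⇒ AC·B·BB·BB·BB·BB·BB·BB·BB·BB·BB·BB·BB·BB·BB·BB·BB·BB·BB·BB·BB·BB·BB·BB·BB·BB·BB·BB·BB·BB·BB·BB·BB·BB·BB·BB·BB·BB·BB·BB·BB
    A ↦ AC
    B ↦ BB
    C ↦ B

A->AC, B->BB, C->B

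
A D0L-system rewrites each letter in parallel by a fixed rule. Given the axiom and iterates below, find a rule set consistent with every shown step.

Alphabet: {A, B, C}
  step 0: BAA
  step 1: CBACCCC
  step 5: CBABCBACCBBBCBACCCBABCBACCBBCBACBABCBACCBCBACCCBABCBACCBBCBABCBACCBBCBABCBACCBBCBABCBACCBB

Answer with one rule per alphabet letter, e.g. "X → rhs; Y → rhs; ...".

A->CC, B->CBA, C->B

  step 0 ⇒ step 1: BAA ⇒ CBA·CC·CC
    A ↦ CC
    B ↦ CBA
    C ↦ B  (constrained at step 1)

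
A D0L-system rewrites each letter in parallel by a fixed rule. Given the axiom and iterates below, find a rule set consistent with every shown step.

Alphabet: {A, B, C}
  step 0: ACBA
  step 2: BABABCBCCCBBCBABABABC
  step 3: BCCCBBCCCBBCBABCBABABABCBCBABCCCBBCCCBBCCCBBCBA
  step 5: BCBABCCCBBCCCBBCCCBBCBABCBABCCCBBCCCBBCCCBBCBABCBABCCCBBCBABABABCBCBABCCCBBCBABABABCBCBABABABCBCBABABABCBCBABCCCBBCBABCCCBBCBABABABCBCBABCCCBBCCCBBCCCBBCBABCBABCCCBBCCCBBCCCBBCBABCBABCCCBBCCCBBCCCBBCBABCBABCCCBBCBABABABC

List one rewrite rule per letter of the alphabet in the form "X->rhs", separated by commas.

A->CCB, B->BC, C->BA

  step 2 ⇒ step 3: BABABCBCCCBBCBABABABC ⇒ BC·CCB·BC·CCB·BC·BA·BC·BA·BA·BA·BC·BC·BA·BC·CCB·BC·CCB·BC·CCB·BC·BA
    A ↦ CCB
    B ↦ BC
    C ↦ BA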